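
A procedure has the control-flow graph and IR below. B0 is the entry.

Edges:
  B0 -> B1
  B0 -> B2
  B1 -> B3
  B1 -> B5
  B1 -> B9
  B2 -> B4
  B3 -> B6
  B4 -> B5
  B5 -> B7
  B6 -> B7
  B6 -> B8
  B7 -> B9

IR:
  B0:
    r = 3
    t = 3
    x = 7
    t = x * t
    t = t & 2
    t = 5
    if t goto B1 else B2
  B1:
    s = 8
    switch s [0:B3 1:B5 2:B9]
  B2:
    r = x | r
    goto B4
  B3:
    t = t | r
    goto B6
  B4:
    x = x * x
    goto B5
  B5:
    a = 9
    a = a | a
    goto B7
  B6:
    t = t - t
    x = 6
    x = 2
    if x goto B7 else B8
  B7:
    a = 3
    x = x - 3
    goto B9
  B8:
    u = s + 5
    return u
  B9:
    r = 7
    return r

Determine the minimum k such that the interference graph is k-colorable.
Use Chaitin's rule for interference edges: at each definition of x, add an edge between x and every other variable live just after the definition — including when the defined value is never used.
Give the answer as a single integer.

Answer: 4

Working:
Per-block:
  B0: def={r,t,x} ue=∅
  B1: def={s} ue=∅
  B2: def={r} ue={r,x}
  B3: def={t} ue={r,t}
  B4: def={x} ue={x}
  B5: def={a} ue=∅
  B6: def={t,x} ue={t}
  B7: def={a,x} ue={x}
  B8: def={u} ue={s}
  B9: def={r} ue=∅

Live sets:
  B0 li=∅ lo={r,t,x}
  B1 li={r,t,x} lo={r,s,t,x}
  B2 li={r,x} lo={x}
  B3 li={r,s,t} lo={s,t}
  B4 li={x} lo={x}
  B5 li={x} lo={x}
  B6 li={s,t} lo={s,x}
  B7 li={x} lo=∅
  B8 li={s} lo=∅
  B9 li=∅ lo=∅

Conflict graph:
  a — {x}
  r — {s,t,x}
  s — {r,t,x}
  t — {r,s,x}
  u — ∅
  x — {a,r,s,t}

Registers:
  clique {r,s,t,x} ⇒ need ≥ 4
  4-colouring: r0={u,x}  r1={a,r}  r2={s}  r3={t}
  χ = 4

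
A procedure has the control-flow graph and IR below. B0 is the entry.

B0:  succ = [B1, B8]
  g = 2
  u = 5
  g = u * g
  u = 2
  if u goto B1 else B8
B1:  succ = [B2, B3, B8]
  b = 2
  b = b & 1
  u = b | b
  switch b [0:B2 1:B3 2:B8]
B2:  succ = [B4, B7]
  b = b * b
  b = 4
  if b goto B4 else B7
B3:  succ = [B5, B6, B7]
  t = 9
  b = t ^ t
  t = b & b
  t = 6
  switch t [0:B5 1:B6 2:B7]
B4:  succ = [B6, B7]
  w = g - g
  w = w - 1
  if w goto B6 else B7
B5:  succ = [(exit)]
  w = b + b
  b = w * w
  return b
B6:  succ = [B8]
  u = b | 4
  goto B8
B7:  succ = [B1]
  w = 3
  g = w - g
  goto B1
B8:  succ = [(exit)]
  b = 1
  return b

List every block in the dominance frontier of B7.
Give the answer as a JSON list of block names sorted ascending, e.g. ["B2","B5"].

Answer: ["B1"]

Derivation:
idom tree: B1←B0 B2←B1 B3←B1 B4←B2 B5←B3 B6←B1 B7←B1 B8←B0
Join-block Dom:
  B1: preds {B0,B7}: {B0} ∩ {B0,B1,B7} = {B0}; idom=B0
  B6: preds {B3,B4}: {B0,B1,B3} ∩ {B0,B1,B2,B4} = {B0,B1}; idom=B1
  B7: preds {B2,B3,B4}: {B0,B1,B2} ∩ {B0,B1,B3} ∩ {B0,B1,B2,B4} = {B0,B1}; idom=B1
  B8: preds {B0,B1,B6}: {B0} ∩ {B0,B1} ∩ {B0,B1,B6} = {B0}; idom=B0

DF walk-up:
  join B1 pred B0: · stop@B0
  join B1 pred B7: B7→B1 stop@B0
  join B6 pred B3: B3 stop@B1
  join B6 pred B4: B4→B2 stop@B1
  join B7 pred B2: B2 stop@B1
  join B7 pred B3: B3 stop@B1
  join B7 pred B4: B4→B2 stop@B1
  join B8 pred B0: · stop@B0
  join B8 pred B1: B1 stop@B0
  join B8 pred B6: B6→B1 stop@B0
  DF(B0)=∅
  DF(B1)={B1,B8}
  DF(B2)={B6,B7}
  DF(B3)={B6,B7}
  DF(B4)={B6,B7}
  DF(B5)=∅
  DF(B6)={B8}
  DF(B7)={B1}
  DF(B8)=∅

DF(B7) = ["B1"]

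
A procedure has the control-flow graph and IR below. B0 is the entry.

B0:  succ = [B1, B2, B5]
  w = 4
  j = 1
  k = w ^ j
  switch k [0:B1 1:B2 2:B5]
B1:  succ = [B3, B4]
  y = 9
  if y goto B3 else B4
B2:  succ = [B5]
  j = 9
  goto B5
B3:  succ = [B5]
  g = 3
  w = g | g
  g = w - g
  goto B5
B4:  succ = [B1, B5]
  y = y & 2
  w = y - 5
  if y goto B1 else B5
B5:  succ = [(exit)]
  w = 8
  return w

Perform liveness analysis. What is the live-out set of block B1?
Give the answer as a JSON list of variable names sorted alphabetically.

Per-block:
  B0: def={j,k,w} ue=∅
  B1: def={y} ue=∅
  B2: def={j} ue=∅
  B3: def={g,w} ue=∅
  B4: def={w,y} ue={y}
  B5: def={w} ue=∅

Liveness:
  B0 li=∅ lo=∅
  B1 li=∅ lo={y}
  B2 li=∅ lo=∅
  B3 li=∅ lo=∅
  B4 li={y} lo=∅
  B5 li=∅ lo=∅

live-out(B1) = ["y"]

Answer: ["y"]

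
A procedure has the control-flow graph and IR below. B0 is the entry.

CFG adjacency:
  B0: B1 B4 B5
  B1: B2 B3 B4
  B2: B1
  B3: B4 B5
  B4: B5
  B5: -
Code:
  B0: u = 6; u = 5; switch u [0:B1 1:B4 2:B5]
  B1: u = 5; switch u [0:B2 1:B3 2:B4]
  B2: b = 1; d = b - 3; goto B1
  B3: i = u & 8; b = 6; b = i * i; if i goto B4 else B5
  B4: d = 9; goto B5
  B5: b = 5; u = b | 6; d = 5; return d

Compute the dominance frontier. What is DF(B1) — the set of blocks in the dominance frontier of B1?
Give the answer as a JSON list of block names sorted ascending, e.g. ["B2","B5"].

Answer: ["B1", "B4", "B5"]

Working:
idom tree: B1←B0 B2←B1 B3←B1 B4←B0 B5←B0
Dom∩ at merges:
  B1: preds {B0,B2}: {B0} ∩ {B0,B1,B2} = {B0}; idom=B0
  B4: preds {B0,B1,B3}: {B0} ∩ {B0,B1} ∩ {B0,B1,B3} = {B0}; idom=B0
  B5: preds {B0,B3,B4}: {B0} ∩ {B0,B1,B3} ∩ {B0,B4} = {B0}; idom=B0

DF walk-up:
  B1←B0: walk · to B0
  B1←B2: walk B2→B1 to B0
  B4←B0: walk · to B0
  B4←B1: walk B1 to B0
  B4←B3: walk B3→B1 to B0
  B5←B0: walk · to B0
  B5←B3: walk B3→B1 to B0
  B5←B4: walk B4 to B0
  B0 → ∅
  B1 → {B1,B4,B5}
  B2 → {B1}
  B3 → {B4,B5}
  B4 → {B5}
  B5 → ∅

DF(B1) = ["B1", "B4", "B5"]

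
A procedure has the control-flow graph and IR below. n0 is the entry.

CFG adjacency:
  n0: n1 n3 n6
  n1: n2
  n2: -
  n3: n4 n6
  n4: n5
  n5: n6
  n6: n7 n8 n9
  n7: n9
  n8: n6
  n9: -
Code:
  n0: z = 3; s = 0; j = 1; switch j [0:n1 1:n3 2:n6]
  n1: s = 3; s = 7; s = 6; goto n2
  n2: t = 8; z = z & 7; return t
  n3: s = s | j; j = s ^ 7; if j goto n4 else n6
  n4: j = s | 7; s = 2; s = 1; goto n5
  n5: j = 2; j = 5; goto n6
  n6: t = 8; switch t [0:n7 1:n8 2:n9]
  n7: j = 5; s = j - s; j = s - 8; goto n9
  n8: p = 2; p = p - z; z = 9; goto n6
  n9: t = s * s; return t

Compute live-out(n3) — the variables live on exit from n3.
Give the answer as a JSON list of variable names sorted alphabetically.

Answer: ["s", "z"]

Derivation:
Per-block:
  n0: def={j,s,z} ue=∅
  n1: def={s} ue=∅
  n2: def={t,z} ue={z}
  n3: def={j,s} ue={j,s}
  n4: def={j,s} ue={s}
  n5: def={j} ue=∅
  n6: def={t} ue=∅
  n7: def={j,s} ue={s}
  n8: def={p,z} ue={z}
  n9: def={t} ue={s}

Backward fixpoint:
  n0: in=∅ out={j,s,z}
  n1: in={z} out={z}
  n2: in={z} out=∅
  n3: in={j,s,z} out={s,z}
  n4: in={s,z} out={s,z}
  n5: in={s,z} out={s,z}
  n6: in={s,z} out={s,z}
  n7: in={s} out={s}
  n8: in={s,z} out={s,z}
  n9: in={s} out=∅

live-out(n3) = ["s", "z"]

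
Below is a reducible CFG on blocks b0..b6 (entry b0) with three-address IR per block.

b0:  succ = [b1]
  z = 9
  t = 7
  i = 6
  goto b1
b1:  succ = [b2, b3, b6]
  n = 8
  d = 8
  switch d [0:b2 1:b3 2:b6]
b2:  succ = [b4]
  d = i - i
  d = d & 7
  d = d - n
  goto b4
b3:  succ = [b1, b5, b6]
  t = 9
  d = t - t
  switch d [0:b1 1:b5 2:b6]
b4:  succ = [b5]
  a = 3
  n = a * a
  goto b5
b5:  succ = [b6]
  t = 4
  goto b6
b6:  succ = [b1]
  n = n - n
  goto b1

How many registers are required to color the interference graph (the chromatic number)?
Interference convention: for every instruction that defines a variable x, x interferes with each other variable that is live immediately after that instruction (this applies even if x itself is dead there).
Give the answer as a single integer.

Answer: 3

Analysis:
def/use:
  b0: {i,t,z} / ∅
  b1: {d,n} / ∅
  b2: {d} / {i,n}
  b3: {d,t} / ∅
  b4: {a,n} / ∅
  b5: {t} / ∅
  b6: {n} / {n}

Liveness:
  live b0: ∅→{i}
  live b1: {i}→{i,n}
  live b2: {i,n}→{i}
  live b3: {i,n}→{i,n}
  live b4: {i}→{i,n}
  live b5: {i,n}→{i,n}
  live b6: {i,n}→{i}

Interfere edges:
  a↔{i}
  d↔{i,n}
  i↔{a,d,n,t}
  n↔{d,i,t}
  t↔{i,n}
  z↔∅

Colouring:
  {d,i,n} pairwise interfere (3-clique) ⇒ χ ≥ 3
  assign a→R1 d→R2 i→R0 n→R1 t→R2 z→R0 — no edge inside a register ⇒ χ ≤ 3
  χ = 3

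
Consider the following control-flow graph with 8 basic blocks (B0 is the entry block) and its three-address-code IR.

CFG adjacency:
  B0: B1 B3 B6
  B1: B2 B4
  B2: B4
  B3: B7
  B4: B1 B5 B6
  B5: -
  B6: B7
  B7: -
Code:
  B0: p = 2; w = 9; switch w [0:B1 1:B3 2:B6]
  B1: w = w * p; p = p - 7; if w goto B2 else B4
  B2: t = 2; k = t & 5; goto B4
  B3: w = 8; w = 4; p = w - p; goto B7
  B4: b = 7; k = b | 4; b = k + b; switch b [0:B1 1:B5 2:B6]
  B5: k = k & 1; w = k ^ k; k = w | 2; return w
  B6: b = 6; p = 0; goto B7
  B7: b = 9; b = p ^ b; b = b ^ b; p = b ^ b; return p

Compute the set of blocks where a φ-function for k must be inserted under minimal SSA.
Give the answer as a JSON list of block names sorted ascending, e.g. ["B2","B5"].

Answer: ["B1", "B4", "B6", "B7"]

Analysis:
idom tree: B1←B0 B2←B1 B3←B0 B4←B1 B5←B4 B6←B0 B7←B0
Join-block Dom:
  B1: preds {B0,B4}: {B0} ∩ {B0,B1,B4} = {B0}; idom=B0
  B4: preds {B1,B2}: {B0,B1} ∩ {B0,B1,B2} = {B0,B1}; idom=B1
  B6: preds {B0,B4}: {B0} ∩ {B0,B1,B4} = {B0}; idom=B0
  B7: preds {B3,B6}: {B0,B3} ∩ {B0,B6} = {B0}; idom=B0

DF walk-up:
  B1←B0: walk · to B0
  B1←B4: walk B4→B1 to B0
  B4←B1: walk · to B1
  B4←B2: walk B2 to B1
  B6←B0: walk · to B0
  B6←B4: walk B4→B1 to B0
  B7←B3: walk B3 to B0
  B7←B6: walk B6 to B0
  B0: DF=∅
  B1: DF={B1,B6}
  B2: DF={B4}
  B3: DF={B7}
  B4: DF={B1,B6}
  B5: DF=∅
  B6: DF={B7}
  B7: DF=∅

φ for k: defs {B2,B4,B5}
  DF⁺ = {B1,B4,B6,B7}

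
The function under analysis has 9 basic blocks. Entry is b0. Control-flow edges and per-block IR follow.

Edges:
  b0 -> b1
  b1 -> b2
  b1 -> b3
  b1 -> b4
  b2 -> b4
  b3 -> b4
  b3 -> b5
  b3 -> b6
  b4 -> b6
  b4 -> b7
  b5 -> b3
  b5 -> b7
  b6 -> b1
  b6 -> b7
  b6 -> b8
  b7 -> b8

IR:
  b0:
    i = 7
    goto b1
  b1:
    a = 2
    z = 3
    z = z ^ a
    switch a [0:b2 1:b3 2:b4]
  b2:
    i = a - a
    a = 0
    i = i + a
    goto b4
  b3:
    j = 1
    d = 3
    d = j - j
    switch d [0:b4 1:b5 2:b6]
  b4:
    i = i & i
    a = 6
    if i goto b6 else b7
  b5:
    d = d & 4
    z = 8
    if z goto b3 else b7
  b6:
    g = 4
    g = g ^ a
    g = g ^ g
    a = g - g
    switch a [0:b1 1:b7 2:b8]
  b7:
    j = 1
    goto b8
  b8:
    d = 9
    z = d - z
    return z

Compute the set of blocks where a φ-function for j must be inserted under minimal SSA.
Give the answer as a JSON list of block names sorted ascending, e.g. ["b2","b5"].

idom tree: b1←b0 b2←b1 b3←b1 b4←b1 b5←b3 b6←b1 b7←b1 b8←b1
Join-block Dom:
  b1: preds {b0,b6}: {b0} ∩ {b0,b1,b6} = {b0}; idom=b0
  b3: preds {b1,b5}: {b0,b1} ∩ {b0,b1,b3,b5} = {b0,b1}; idom=b1
  b4: preds {b1,b2,b3}: {b0,b1} ∩ {b0,b1,b2} ∩ {b0,b1,b3} = {b0,b1}; idom=b1
  b6: preds {b3,b4}: {b0,b1,b3} ∩ {b0,b1,b4} = {b0,b1}; idom=b1
  b7: preds {b4,b5,b6}: {b0,b1,b4} ∩ {b0,b1,b3,b5} ∩ {b0,b1,b6} = {b0,b1}; idom=b1
  b8: preds {b6,b7}: {b0,b1,b6} ∩ {b0,b1,b7} = {b0,b1}; idom=b1

DF walk-up:
  join b1 pred b0: · stop@b0
  join b1 pred b6: b6→b1 stop@b0
  join b3 pred b1: · stop@b1
  join b3 pred b5: b5→b3 stop@b1
  join b4 pred b1: · stop@b1
  join b4 pred b2: b2 stop@b1
  join b4 pred b3: b3 stop@b1
  join b6 pred b3: b3 stop@b1
  join b6 pred b4: b4 stop@b1
  join b7 pred b4: b4 stop@b1
  join b7 pred b5: b5→b3 stop@b1
  join b7 pred b6: b6 stop@b1
  join b8 pred b6: b6 stop@b1
  join b8 pred b7: b7 stop@b1
  b0 → ∅
  b1 → {b1}
  b2 → {b4}
  b3 → {b3,b4,b6,b7}
  b4 → {b6,b7}
  b5 → {b3,b7}
  b6 → {b1,b7,b8}
  b7 → {b8}
  b8 → ∅

φ for j: defs {b3,b7}
  DF⁺ = {b1,b3,b4,b6,b7,b8}

Answer: ["b1", "b3", "b4", "b6", "b7", "b8"]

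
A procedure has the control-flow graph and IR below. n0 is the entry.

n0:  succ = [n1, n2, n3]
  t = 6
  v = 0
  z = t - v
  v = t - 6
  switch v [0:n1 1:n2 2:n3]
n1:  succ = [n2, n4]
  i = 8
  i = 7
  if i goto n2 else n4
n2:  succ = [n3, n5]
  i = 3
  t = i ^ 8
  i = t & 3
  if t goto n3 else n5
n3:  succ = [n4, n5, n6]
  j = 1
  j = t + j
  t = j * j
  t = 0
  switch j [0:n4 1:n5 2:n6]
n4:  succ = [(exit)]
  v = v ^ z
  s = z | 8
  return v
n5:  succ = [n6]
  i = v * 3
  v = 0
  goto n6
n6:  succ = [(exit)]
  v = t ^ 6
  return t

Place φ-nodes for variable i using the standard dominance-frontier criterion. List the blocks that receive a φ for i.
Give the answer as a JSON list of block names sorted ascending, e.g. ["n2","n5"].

idom tree: n1←n0 n2←n0 n3←n0 n4←n0 n5←n0 n6←n0
Dom∩ at merges:
  n2: preds {n0,n1}: {n0} ∩ {n0,n1} = {n0}; idom=n0
  n3: preds {n0,n2}: {n0} ∩ {n0,n2} = {n0}; idom=n0
  n4: preds {n1,n3}: {n0,n1} ∩ {n0,n3} = {n0}; idom=n0
  n5: preds {n2,n3}: {n0,n2} ∩ {n0,n3} = {n0}; idom=n0
  n6: preds {n3,n5}: {n0,n3} ∩ {n0,n5} = {n0}; idom=n0

DF derivation:
  n2←n0: walk · to n0
  n2←n1: walk n1 to n0
  n3←n0: walk · to n0
  n3←n2: walk n2 to n0
  n4←n1: walk n1 to n0
  n4←n3: walk n3 to n0
  n5←n2: walk n2 to n0
  n5←n3: walk n3 to n0
  n6←n3: walk n3 to n0
  n6←n5: walk n5 to n0
  n0: DF=∅
  n1: DF={n2,n4}
  n2: DF={n3,n5}
  n3: DF={n4,n5,n6}
  n4: DF=∅
  n5: DF={n6}
  n6: DF=∅

φ for i: defs {n1,n2,n5}
  DF⁺ = {n2,n3,n4,n5,n6}

Answer: ["n2", "n3", "n4", "n5", "n6"]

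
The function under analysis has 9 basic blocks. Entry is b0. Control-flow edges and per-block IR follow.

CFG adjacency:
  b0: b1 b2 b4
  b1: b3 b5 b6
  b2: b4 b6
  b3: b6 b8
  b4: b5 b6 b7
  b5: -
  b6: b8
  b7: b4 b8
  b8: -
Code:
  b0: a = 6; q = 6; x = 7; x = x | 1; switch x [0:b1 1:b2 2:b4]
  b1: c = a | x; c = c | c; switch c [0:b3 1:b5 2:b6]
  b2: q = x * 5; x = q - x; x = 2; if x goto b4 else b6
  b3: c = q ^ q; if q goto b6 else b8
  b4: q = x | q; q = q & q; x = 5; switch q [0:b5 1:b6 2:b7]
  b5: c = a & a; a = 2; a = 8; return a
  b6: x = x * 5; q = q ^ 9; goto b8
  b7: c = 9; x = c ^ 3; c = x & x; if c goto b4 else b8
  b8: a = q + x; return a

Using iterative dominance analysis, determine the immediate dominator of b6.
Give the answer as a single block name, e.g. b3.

Answer: b0

Working:
idom tree: b1←b0 b2←b0 b3←b1 b4←b0 b5←b0 b6←b0 b7←b4 b8←b0
Join-block Dom:
  b4: preds {b0,b2,b7}: {b0} ∩ {b0,b2} ∩ {b0,b4,b7} = {b0}; idom=b0
  b5: preds {b1,b4}: {b0,b1} ∩ {b0,b4} = {b0}; idom=b0
  b6: preds {b1,b2,b3,b4}: {b0,b1} ∩ {b0,b2} ∩ {b0,b1,b3} ∩ {b0,b4} = {b0}; idom=b0
  b8: preds {b3,b6,b7}: {b0,b1,b3} ∩ {b0,b6} ∩ {b0,b4,b7} = {b0}; idom=b0

idom(b6) = b0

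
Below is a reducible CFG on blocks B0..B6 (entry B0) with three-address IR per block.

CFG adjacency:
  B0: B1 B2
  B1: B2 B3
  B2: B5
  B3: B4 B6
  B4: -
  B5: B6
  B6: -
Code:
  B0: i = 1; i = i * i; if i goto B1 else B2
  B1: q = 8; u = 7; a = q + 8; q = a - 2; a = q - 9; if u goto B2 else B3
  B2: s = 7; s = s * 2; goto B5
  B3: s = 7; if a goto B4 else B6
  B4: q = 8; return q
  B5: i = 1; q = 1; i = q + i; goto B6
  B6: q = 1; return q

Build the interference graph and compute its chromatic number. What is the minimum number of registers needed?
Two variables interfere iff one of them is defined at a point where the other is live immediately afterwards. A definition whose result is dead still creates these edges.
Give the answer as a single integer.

Answer: 2

Derivation:
Block summaries:
  B0: def={i} ue=∅
  B1: def={a,q,u} ue=∅
  B2: def={s} ue=∅
  B3: def={s} ue={a}
  B4: def={q} ue=∅
  B5: def={i,q} ue=∅
  B6: def={q} ue=∅

Liveness:
  live B0: ∅→∅
  live B1: ∅→{a}
  live B2: ∅→∅
  live B3: {a}→∅
  live B4: ∅→∅
  live B5: ∅→∅
  live B6: ∅→∅

Interfere edges:
  a — {s,u}
  i — {q}
  q — {i,u}
  s — {a}
  u — {a,q}

Registers:
  lower bound: {a,s} mutually conflict ⇒ χ ≥ 2
  2-colouring: c0={a,q}  c1={i,s,u}
  χ = 2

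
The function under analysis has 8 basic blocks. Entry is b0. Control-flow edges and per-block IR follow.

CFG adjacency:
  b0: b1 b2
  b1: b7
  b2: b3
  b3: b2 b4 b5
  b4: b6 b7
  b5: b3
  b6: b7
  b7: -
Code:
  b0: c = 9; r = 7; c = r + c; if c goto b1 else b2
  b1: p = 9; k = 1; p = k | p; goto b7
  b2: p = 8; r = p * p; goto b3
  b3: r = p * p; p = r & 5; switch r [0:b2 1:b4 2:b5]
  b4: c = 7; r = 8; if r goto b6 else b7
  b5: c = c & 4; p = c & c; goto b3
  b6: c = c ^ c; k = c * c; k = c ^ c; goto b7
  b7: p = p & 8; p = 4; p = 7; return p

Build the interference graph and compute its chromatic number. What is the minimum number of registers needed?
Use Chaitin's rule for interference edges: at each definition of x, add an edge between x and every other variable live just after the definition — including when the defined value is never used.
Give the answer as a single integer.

Answer: 3

Derivation:
Per-block:
  b0: def={c,r} ue=∅
  b1: def={k,p} ue=∅
  b2: def={p,r} ue=∅
  b3: def={p,r} ue={p}
  b4: def={c,r} ue=∅
  b5: def={c,p} ue={c}
  b6: def={c,k} ue={c}
  b7: def={p} ue={p}

Liveness:
  b0: in=∅ out={c}
  b1: in=∅ out={p}
  b2: in={c} out={c,p}
  b3: in={c,p} out={c,p}
  b4: in={p} out={c,p}
  b5: in={c} out={c,p}
  b6: in={c,p} out={p}
  b7: in={p} out=∅

Interfere edges:
  c — {k,p,r}
  k — {c,p}
  p — {c,k,r}
  r — {c,p}

Registers:
  clique {c,k,p} ⇒ need ≥ 3
  assign c→c0 k→c2 p→c1 r→c2 — no edge inside a register ⇒ χ ≤ 3
  χ = 3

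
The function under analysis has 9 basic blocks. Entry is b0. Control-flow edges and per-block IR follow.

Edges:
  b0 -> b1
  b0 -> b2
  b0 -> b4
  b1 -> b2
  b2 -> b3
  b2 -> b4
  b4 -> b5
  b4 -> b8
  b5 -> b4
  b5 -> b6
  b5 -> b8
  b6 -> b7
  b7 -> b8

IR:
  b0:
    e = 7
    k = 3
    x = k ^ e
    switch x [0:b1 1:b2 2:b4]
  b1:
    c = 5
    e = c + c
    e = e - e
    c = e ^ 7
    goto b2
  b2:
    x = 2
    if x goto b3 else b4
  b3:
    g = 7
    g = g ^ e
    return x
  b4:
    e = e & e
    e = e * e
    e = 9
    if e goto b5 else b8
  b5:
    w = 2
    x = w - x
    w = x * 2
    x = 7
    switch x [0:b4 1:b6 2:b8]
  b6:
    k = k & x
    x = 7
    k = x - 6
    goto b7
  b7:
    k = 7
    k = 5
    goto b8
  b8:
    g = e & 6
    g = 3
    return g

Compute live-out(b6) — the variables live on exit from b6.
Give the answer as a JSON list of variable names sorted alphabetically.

Answer: ["e"]

Analysis:
Block summaries:
  b0: def={e,k,x} ue=∅
  b1: def={c,e} ue=∅
  b2: def={x} ue=∅
  b3: def={g} ue={e,x}
  b4: def={e} ue={e}
  b5: def={w,x} ue={x}
  b6: def={k,x} ue={k,x}
  b7: def={k} ue=∅
  b8: def={g} ue={e}

Backward fixpoint:
  b0: in=∅ out={e,k,x}
  b1: in={k} out={e,k}
  b2: in={e,k} out={e,k,x}
  b3: in={e,x} out=∅
  b4: in={e,k,x} out={e,k,x}
  b5: in={e,k,x} out={e,k,x}
  b6: in={e,k,x} out={e}
  b7: in={e} out={e}
  b8: in={e} out=∅

live-out(b6) = ["e"]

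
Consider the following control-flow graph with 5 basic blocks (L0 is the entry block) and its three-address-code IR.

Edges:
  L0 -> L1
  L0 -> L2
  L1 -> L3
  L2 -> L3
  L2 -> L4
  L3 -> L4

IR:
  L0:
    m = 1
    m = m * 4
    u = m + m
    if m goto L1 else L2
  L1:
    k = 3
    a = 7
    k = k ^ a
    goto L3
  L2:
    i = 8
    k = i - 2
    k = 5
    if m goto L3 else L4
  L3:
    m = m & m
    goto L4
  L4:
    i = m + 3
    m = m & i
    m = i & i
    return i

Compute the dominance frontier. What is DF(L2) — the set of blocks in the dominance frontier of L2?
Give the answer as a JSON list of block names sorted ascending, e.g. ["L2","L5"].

idom tree: L1←L0 L2←L0 L3←L0 L4←L0
Dom∩ at merges:
  L3: preds {L1,L2}: {L0,L1} ∩ {L0,L2} = {L0}; idom=L0
  L4: preds {L2,L3}: {L0,L2} ∩ {L0,L3} = {L0}; idom=L0

DF derivation:
  L3←L1: walk L1 to L0
  L3←L2: walk L2 to L0
  L4←L2: walk L2 to L0
  L4←L3: walk L3 to L0
  L0: DF=∅
  L1: DF={L3}
  L2: DF={L3,L4}
  L3: DF={L4}
  L4: DF=∅

DF(L2) = ["L3", "L4"]

Answer: ["L3", "L4"]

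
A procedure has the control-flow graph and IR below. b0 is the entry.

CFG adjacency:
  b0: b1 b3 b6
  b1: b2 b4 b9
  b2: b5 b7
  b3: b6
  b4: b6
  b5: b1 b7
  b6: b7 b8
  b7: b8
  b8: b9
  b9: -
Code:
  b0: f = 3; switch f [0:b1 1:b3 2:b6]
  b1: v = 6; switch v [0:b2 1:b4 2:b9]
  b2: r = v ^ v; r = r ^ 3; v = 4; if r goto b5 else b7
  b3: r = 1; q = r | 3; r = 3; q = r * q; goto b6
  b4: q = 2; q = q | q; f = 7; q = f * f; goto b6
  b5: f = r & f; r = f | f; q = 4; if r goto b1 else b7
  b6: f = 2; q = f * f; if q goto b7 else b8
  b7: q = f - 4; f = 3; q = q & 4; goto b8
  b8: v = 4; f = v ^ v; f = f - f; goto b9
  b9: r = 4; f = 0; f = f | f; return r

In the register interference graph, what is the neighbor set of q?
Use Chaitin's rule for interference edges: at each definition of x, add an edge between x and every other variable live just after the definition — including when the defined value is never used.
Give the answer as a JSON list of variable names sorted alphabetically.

Per-block:
  b0: def={f} ue=∅
  b1: def={v} ue=∅
  b2: def={r,v} ue={v}
  b3: def={q,r} ue=∅
  b4: def={f,q} ue=∅
  b5: def={f,q,r} ue={f,r}
  b6: def={f,q} ue=∅
  b7: def={f,q} ue={f}
  b8: def={f,v} ue=∅
  b9: def={f,r} ue=∅

Live sets:
  live b0: ∅→{f}
  live b1: {f}→{f,v}
  live b2: {f,v}→{f,r}
  live b3: ∅→∅
  live b4: ∅→∅
  live b5: {f,r}→{f}
  live b6: ∅→{f}
  live b7: {f}→∅
  live b8: ∅→∅
  live b9: ∅→∅

Interfere edges:
  f: {q,r,v}
  q: {f,r}
  r: {f,q,v}
  v: {f,r}

N(q) = ["f", "r"]

Answer: ["f", "r"]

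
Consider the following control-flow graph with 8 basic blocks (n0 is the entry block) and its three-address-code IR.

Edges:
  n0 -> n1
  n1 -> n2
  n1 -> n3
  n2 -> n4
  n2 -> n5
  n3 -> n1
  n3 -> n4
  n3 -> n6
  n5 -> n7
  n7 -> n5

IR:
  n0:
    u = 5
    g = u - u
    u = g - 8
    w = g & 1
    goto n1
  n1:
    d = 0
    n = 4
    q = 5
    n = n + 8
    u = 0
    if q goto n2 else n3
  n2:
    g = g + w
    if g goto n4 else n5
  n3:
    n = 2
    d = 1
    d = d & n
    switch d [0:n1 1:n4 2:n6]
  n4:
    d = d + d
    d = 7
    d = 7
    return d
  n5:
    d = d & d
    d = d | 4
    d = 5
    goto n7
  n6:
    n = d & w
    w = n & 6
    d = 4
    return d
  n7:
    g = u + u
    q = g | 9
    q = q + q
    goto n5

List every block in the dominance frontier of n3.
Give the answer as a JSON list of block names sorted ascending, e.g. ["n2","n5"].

idom tree: n1←n0 n2←n1 n3←n1 n4←n1 n5←n2 n6←n3 n7←n5
Dom∩ at merges:
  n1: preds {n0,n3}: {n0} ∩ {n0,n1,n3} = {n0}; idom=n0
  n4: preds {n2,n3}: {n0,n1,n2} ∩ {n0,n1,n3} = {n0,n1}; idom=n1
  n5: preds {n2,n7}: {n0,n1,n2} ∩ {n0,n1,n2,n5,n7} = {n0,n1,n2}; idom=n2

Frontier:
  join n1 pred n0: · stop@n0
  join n1 pred n3: n3→n1 stop@n0
  join n4 pred n2: n2 stop@n1
  join n4 pred n3: n3 stop@n1
  join n5 pred n2: · stop@n2
  join n5 pred n7: n7→n5 stop@n2
  n0 → ∅
  n1 → {n1}
  n2 → {n4}
  n3 → {n1,n4}
  n4 → ∅
  n5 → {n5}
  n6 → ∅
  n7 → {n5}

DF(n3) = ["n1", "n4"]

Answer: ["n1", "n4"]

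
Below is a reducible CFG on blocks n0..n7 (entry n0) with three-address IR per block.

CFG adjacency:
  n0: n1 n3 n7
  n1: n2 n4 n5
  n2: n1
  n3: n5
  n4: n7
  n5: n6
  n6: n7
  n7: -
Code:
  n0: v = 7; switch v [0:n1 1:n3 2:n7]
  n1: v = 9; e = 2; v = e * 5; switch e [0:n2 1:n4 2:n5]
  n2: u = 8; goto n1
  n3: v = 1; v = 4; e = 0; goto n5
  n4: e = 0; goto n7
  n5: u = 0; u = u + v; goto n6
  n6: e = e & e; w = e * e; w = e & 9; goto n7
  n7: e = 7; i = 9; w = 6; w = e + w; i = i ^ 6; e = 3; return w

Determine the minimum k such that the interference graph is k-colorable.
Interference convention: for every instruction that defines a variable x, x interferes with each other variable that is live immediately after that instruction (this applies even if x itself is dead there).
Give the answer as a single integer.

Answer: 3

Derivation:
Block summaries:
  n0 def {v} use ∅
  n1 def {e,v} use ∅
  n2 def {u} use ∅
  n3 def {e,v} use ∅
  n4 def {e} use ∅
  n5 def {u} use {v}
  n6 def {e,w} use {e}
  n7 def {e,i,w} use ∅

Liveness:
  n0: in=∅ out=∅
  n1: in=∅ out={e,v}
  n2: in=∅ out=∅
  n3: in=∅ out={e,v}
  n4: in=∅ out=∅
  n5: in={e,v} out={e}
  n6: in={e} out=∅
  n7: in=∅ out=∅

Conflict graph:
  e↔{i,u,v,w}
  i↔{e,w}
  u↔{e,v}
  v↔{e,u}
  w↔{e,i}

Registers:
  {e,i,w} pairwise interfere (3-clique) ⇒ χ ≥ 3
  assign e→c0 i→c1 u→c1 v→c2 w→c2 — no edge inside a register ⇒ χ ≤ 3
  χ = 3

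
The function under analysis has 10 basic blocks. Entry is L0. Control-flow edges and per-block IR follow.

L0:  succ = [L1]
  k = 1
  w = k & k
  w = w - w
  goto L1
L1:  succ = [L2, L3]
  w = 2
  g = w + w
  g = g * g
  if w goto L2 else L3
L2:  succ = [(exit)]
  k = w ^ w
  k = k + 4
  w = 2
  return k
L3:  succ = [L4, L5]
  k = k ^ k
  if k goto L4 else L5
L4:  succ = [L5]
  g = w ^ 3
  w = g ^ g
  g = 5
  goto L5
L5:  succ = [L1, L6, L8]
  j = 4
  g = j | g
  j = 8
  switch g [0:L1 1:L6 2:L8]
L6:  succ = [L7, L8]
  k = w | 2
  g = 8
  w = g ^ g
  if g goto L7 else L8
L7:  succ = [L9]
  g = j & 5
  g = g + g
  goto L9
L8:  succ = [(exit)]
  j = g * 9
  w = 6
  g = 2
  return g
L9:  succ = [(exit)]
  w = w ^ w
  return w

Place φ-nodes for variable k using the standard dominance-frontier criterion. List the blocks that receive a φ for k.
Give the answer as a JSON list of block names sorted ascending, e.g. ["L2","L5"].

idom tree: L1←L0 L2←L1 L3←L1 L4←L3 L5←L3 L6←L5 L7←L6 L8←L5 L9←L7
Join-block Dom:
  L1: preds {L0,L5}: {L0} ∩ {L0,L1,L3,L5} = {L0}; idom=L0
  L5: preds {L3,L4}: {L0,L1,L3} ∩ {L0,L1,L3,L4} = {L0,L1,L3}; idom=L3
  L8: preds {L5,L6}: {L0,L1,L3,L5} ∩ {L0,L1,L3,L5,L6} = {L0,L1,L3,L5}; idom=L5

DF derivation:
  join L1 pred L0: · stop@L0
  join L1 pred L5: L5→L3→L1 stop@L0
  join L5 pred L3: · stop@L3
  join L5 pred L4: L4 stop@L3
  join L8 pred L5: · stop@L5
  join L8 pred L6: L6 stop@L5
  L0: DF=∅
  L1: DF={L1}
  L2: DF=∅
  L3: DF={L1}
  L4: DF={L5}
  L5: DF={L1}
  L6: DF={L8}
  L7: DF=∅
  L8: DF=∅
  L9: DF=∅

φ for k: defs {L0,L2,L3,L6}
  DF⁺ = {L1,L8}

Answer: ["L1", "L8"]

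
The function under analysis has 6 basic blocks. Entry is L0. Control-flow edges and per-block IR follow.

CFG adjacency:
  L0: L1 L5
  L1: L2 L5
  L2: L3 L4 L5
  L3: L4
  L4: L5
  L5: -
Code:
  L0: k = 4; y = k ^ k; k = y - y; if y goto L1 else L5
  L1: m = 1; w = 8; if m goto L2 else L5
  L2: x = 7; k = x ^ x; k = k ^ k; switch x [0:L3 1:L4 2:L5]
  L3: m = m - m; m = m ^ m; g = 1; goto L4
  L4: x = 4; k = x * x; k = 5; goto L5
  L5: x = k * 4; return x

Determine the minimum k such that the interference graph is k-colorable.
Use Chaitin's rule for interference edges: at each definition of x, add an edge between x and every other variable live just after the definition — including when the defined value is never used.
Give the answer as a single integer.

Block summaries:
  L0 def {k,y} use ∅
  L1 def {m,w} use ∅
  L2 def {k,x} use ∅
  L3 def {g,m} use {m}
  L4 def {k,x} use ∅
  L5 def {x} use {k}

Live sets:
  L0: in=∅ out={k}
  L1: in={k} out={k,m}
  L2: in={m} out={k,m}
  L3: in={m} out=∅
  L4: in=∅ out={k}
  L5: in={k} out=∅

Interference:
  g — ∅
  k — {m,w,x,y}
  m — {k,w,x}
  w — {k,m}
  x — {k,m}
  y — {k}

Registers:
  {k,m,w} pairwise interfere (3-clique) ⇒ χ ≥ 3
  assign g→c0 k→c0 m→c1 w→c2 x→c2 y→c1 — no edge inside a register ⇒ χ ≤ 3
  χ = 3

Answer: 3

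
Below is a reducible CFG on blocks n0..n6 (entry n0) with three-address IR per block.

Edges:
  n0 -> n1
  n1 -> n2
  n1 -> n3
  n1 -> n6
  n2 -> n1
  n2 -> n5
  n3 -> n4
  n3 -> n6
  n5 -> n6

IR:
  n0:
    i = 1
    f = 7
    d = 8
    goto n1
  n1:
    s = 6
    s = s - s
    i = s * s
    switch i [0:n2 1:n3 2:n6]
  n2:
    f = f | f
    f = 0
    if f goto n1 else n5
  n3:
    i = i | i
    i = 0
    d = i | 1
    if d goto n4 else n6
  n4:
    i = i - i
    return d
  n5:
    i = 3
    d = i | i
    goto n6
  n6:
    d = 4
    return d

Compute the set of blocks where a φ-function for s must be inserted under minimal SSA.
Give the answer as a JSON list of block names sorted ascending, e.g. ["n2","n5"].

Answer: ["n1"]

Working:
idom tree: n1←n0 n2←n1 n3←n1 n4←n3 n5←n2 n6←n1
Dom at joins:
  n1: preds {n0,n2}: {n0} ∩ {n0,n1,n2} = {n0}; idom=n0
  n6: preds {n1,n3,n5}: {n0,n1} ∩ {n0,n1,n3} ∩ {n0,n1,n2,n5} = {n0,n1}; idom=n1

DF walk-up:
  n1←n0: walk · to n0
  n1←n2: walk n2→n1 to n0
  n6←n1: walk · to n1
  n6←n3: walk n3 to n1
  n6←n5: walk n5→n2 to n1
  DF(n0)=∅
  DF(n1)={n1}
  DF(n2)={n1,n6}
  DF(n3)={n6}
  DF(n4)=∅
  DF(n5)={n6}
  DF(n6)=∅

φ for s: defs {n1}
  DF⁺ = {n1}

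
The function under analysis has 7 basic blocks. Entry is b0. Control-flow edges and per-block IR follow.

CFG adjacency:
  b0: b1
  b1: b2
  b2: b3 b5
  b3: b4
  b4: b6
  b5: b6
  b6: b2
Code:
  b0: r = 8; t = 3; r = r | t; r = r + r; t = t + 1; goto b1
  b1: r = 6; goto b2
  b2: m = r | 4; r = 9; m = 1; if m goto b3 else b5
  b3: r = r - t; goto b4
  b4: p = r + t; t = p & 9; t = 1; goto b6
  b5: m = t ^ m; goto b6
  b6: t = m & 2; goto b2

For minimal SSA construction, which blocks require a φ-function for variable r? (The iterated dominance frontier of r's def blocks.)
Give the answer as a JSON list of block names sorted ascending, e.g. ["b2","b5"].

idom tree: b1←b0 b2←b1 b3←b2 b4←b3 b5←b2 b6←b2
Join-block Dom:
  b2: preds {b1,b6}: {b0,b1} ∩ {b0,b1,b2,b6} = {b0,b1}; idom=b1
  b6: preds {b4,b5}: {b0,b1,b2,b3,b4} ∩ {b0,b1,b2,b5} = {b0,b1,b2}; idom=b2

DF derivation:
  b2←b1: walk · to b1
  b2←b6: walk b6→b2 to b1
  b6←b4: walk b4→b3 to b2
  b6←b5: walk b5 to b2
  b0: DF=∅
  b1: DF=∅
  b2: DF={b2}
  b3: DF={b6}
  b4: DF={b6}
  b5: DF={b6}
  b6: DF={b2}

φ for r: defs {b0,b1,b2,b3}
  DF⁺ = {b2,b6}

Answer: ["b2", "b6"]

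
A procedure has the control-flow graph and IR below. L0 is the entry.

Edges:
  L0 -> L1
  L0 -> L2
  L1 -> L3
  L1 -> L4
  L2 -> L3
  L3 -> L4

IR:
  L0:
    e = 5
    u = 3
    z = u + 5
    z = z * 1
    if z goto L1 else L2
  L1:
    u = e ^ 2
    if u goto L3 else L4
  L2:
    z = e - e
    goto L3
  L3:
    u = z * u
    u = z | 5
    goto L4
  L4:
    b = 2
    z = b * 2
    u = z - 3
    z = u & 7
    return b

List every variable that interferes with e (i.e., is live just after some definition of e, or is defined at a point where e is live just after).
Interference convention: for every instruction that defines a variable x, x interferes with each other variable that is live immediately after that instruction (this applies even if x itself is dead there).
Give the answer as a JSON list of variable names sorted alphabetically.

def/use:
  L0: {e,u,z} / ∅
  L1: {u} / {e}
  L2: {z} / {e}
  L3: {u} / {u,z}
  L4: {b,u,z} / ∅

Live sets:
  live L0: ∅→{e,u,z}
  live L1: {e,z}→{u,z}
  live L2: {e,u}→{u,z}
  live L3: {u,z}→∅
  live L4: ∅→∅

Conflict graph:
  b: {u,z}
  e: {u,z}
  u: {b,e,z}
  z: {b,e,u}

N(e) = ["u", "z"]

Answer: ["u", "z"]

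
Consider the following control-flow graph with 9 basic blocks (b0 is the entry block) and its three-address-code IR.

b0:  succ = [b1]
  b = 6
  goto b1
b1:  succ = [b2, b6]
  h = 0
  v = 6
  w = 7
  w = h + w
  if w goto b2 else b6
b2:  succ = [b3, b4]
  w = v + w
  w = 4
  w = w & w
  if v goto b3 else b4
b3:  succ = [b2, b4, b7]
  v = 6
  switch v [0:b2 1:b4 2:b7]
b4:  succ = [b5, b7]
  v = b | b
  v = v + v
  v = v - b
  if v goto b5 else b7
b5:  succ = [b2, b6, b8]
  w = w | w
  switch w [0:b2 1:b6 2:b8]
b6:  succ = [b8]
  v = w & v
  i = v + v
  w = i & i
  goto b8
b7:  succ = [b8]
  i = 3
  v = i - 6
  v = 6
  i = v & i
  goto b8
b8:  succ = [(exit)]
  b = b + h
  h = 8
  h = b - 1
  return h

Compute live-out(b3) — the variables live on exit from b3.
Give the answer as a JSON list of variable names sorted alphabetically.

Answer: ["b", "h", "v", "w"]

Analysis:
Per-block:
  b0: {b} / ∅
  b1: {h,v,w} / ∅
  b2: {w} / {v,w}
  b3: {v} / ∅
  b4: {v} / {b}
  b5: {w} / {w}
  b6: {i,v,w} / {v,w}
  b7: {i,v} / ∅
  b8: {b,h} / {b,h}

Liveness:
  live b0: ∅→{b}
  live b1: {b}→{b,h,v,w}
  live b2: {b,h,v,w}→{b,h,w}
  live b3: {b,h,w}→{b,h,v,w}
  live b4: {b,h,w}→{b,h,v,w}
  live b5: {b,h,v,w}→{b,h,v,w}
  live b6: {b,h,v,w}→{b,h}
  live b7: {b,h}→{b,h}
  live b8: {b,h}→∅

live-out(b3) = ["b", "h", "v", "w"]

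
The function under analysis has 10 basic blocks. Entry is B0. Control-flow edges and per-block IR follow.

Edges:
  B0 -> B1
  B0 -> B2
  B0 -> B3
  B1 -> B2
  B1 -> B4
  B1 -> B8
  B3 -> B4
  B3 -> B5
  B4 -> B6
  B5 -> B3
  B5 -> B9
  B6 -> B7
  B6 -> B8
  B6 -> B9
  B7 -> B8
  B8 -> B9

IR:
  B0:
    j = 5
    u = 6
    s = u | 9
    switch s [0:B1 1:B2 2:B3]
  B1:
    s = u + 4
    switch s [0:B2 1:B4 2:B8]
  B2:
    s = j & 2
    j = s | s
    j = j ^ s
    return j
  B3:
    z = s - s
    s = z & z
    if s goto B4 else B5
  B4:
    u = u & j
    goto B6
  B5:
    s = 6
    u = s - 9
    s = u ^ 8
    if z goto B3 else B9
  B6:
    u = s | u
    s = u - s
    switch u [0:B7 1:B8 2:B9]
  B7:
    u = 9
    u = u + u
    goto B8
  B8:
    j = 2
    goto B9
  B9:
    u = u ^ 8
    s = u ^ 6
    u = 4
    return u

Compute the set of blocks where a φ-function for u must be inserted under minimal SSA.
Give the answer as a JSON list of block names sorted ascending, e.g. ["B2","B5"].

idom tree: B1←B0 B2←B0 B3←B0 B4←B0 B5←B3 B6←B4 B7←B6 B8←B0 B9←B0
Join-block Dom:
  B2: preds {B0,B1}: {B0} ∩ {B0,B1} = {B0}; idom=B0
  B3: preds {B0,B5}: {B0} ∩ {B0,B3,B5} = {B0}; idom=B0
  B4: preds {B1,B3}: {B0,B1} ∩ {B0,B3} = {B0}; idom=B0
  B8: preds {B1,B6,B7}: {B0,B1} ∩ {B0,B4,B6} ∩ {B0,B4,B6,B7} = {B0}; idom=B0
  B9: preds {B5,B6,B8}: {B0,B3,B5} ∩ {B0,B4,B6} ∩ {B0,B8} = {B0}; idom=B0

Frontier:
  B2←B0: walk · to B0
  B2←B1: walk B1 to B0
  B3←B0: walk · to B0
  B3←B5: walk B5→B3 to B0
  B4←B1: walk B1 to B0
  B4←B3: walk B3 to B0
  B8←B1: walk B1 to B0
  B8←B6: walk B6→B4 to B0
  B8←B7: walk B7→B6→B4 to B0
  B9←B5: walk B5→B3 to B0
  B9←B6: walk B6→B4 to B0
  B9←B8: walk B8 to B0
  DF(B0)=∅
  DF(B1)={B2,B4,B8}
  DF(B2)=∅
  DF(B3)={B3,B4,B9}
  DF(B4)={B8,B9}
  DF(B5)={B3,B9}
  DF(B6)={B8,B9}
  DF(B7)={B8}
  DF(B8)={B9}
  DF(B9)=∅

φ for u: defs {B0,B4,B5,B6,B7,B9}
  DF⁺ = {B3,B4,B8,B9}

Answer: ["B3", "B4", "B8", "B9"]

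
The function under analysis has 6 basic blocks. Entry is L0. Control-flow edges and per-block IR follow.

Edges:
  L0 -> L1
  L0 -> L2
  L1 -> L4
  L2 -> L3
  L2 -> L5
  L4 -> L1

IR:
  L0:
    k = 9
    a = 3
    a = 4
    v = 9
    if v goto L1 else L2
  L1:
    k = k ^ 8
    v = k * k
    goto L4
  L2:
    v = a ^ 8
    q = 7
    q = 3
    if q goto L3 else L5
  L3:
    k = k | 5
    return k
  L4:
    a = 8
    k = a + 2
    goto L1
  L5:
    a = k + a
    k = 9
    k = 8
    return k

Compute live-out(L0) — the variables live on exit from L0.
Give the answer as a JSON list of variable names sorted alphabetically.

def/use:
  L0: def={a,k,v} ue=∅
  L1: def={k,v} ue={k}
  L2: def={q,v} ue={a}
  L3: def={k} ue={k}
  L4: def={a,k} ue=∅
  L5: def={a,k} ue={a,k}

Liveness:
  L0 li=∅ lo={a,k}
  L1 li={k} lo=∅
  L2 li={a,k} lo={a,k}
  L3 li={k} lo=∅
  L4 li=∅ lo={k}
  L5 li={a,k} lo=∅

live-out(L0) = ["a", "k"]

Answer: ["a", "k"]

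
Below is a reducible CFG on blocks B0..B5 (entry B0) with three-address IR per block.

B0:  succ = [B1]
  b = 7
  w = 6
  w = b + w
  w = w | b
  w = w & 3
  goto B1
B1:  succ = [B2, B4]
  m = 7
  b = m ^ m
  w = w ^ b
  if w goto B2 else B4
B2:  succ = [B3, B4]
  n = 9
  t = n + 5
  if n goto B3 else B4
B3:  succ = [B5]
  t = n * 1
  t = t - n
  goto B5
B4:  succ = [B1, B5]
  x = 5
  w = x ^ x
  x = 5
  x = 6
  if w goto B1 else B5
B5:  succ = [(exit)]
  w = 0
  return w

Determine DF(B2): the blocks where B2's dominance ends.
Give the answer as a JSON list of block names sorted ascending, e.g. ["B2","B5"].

idom tree: B1←B0 B2←B1 B3←B2 B4←B1 B5←B1
Dom∩ at merges:
  B1: preds {B0,B4}: {B0} ∩ {B0,B1,B4} = {B0}; idom=B0
  B4: preds {B1,B2}: {B0,B1} ∩ {B0,B1,B2} = {B0,B1}; idom=B1
  B5: preds {B3,B4}: {B0,B1,B2,B3} ∩ {B0,B1,B4} = {B0,B1}; idom=B1

DF derivation:
  B1←B0: walk · to B0
  B1←B4: walk B4→B1 to B0
  B4←B1: walk · to B1
  B4←B2: walk B2 to B1
  B5←B3: walk B3→B2 to B1
  B5←B4: walk B4 to B1
  B0 → ∅
  B1 → {B1}
  B2 → {B4,B5}
  B3 → {B5}
  B4 → {B1,B5}
  B5 → ∅

DF(B2) = ["B4", "B5"]

Answer: ["B4", "B5"]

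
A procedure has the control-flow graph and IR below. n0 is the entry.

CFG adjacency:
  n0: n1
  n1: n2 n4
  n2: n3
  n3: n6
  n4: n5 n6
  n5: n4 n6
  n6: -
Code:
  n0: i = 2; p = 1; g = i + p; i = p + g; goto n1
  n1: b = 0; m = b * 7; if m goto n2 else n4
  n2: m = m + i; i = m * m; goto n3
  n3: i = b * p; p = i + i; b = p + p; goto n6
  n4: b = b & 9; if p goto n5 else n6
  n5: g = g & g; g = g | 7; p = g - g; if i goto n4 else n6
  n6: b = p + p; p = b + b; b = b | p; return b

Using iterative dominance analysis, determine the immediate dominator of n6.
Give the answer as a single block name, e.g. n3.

idom tree: n1←n0 n2←n1 n3←n2 n4←n1 n5←n4 n6←n1
Dom at joins:
  n4: preds {n1,n5}: {n0,n1} ∩ {n0,n1,n4,n5} = {n0,n1}; idom=n1
  n6: preds {n3,n4,n5}: {n0,n1,n2,n3} ∩ {n0,n1,n4} ∩ {n0,n1,n4,n5} = {n0,n1}; idom=n1

idom(n6) = n1

Answer: n1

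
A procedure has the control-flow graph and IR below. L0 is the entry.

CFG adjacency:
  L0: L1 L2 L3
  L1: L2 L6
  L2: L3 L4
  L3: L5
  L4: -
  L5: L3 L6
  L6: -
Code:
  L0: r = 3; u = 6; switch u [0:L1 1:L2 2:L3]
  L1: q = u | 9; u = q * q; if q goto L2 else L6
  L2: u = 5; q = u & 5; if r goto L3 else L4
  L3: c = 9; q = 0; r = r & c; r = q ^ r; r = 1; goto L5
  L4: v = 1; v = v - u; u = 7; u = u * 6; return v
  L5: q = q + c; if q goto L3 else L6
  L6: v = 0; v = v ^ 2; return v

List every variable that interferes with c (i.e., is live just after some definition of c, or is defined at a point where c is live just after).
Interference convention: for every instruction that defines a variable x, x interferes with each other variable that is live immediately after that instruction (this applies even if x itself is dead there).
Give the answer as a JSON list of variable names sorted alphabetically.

Per-block:
  L0: def={r,u} ue=∅
  L1: def={q,u} ue={u}
  L2: def={q,u} ue={r}
  L3: def={c,q,r} ue={r}
  L4: def={u,v} ue={u}
  L5: def={q} ue={c,q}
  L6: def={v} ue=∅

Liveness:
  live L0: ∅→{r,u}
  live L1: {r,u}→{r}
  live L2: {r}→{r,u}
  live L3: {r}→{c,q,r}
  live L4: {u}→∅
  live L5: {c,q,r}→{r}
  live L6: ∅→∅

Conflict graph:
  c↔{q,r}
  q↔{c,r,u}
  r↔{c,q,u}
  u↔{q,r,v}
  v↔{u}

N(c) = ["q", "r"]

Answer: ["q", "r"]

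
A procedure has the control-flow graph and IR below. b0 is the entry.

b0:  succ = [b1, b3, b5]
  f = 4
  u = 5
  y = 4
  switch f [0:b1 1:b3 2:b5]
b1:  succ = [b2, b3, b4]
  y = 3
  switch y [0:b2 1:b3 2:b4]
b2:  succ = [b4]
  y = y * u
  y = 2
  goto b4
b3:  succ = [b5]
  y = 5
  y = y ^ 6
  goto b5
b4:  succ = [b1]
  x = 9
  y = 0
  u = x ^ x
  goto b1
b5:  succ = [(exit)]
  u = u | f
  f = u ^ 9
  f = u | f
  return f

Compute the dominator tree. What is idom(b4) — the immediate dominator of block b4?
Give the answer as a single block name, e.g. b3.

idom tree: b1←b0 b2←b1 b3←b0 b4←b1 b5←b0
Dom∩ at merges:
  b1: preds {b0,b4}: {b0} ∩ {b0,b1,b4} = {b0}; idom=b0
  b3: preds {b0,b1}: {b0} ∩ {b0,b1} = {b0}; idom=b0
  b4: preds {b1,b2}: {b0,b1} ∩ {b0,b1,b2} = {b0,b1}; idom=b1
  b5: preds {b0,b3}: {b0} ∩ {b0,b3} = {b0}; idom=b0

idom(b4) = b1

Answer: b1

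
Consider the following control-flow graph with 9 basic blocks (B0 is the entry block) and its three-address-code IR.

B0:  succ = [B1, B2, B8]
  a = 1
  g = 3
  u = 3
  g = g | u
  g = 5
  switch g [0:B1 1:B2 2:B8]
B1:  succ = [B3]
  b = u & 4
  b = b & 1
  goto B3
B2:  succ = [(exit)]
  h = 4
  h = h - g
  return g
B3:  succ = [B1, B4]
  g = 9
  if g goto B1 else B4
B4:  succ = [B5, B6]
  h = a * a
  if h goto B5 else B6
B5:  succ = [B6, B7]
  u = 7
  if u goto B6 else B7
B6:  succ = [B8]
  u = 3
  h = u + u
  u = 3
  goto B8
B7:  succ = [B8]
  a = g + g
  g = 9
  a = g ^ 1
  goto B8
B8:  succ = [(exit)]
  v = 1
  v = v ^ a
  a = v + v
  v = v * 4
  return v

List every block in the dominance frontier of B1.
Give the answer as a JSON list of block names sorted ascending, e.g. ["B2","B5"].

Answer: ["B1", "B8"]

Working:
idom tree: B1←B0 B2←B0 B3←B1 B4←B3 B5←B4 B6←B4 B7←B5 B8←B0
Dom∩ at merges:
  B1: preds {B0,B3}: {B0} ∩ {B0,B1,B3} = {B0}; idom=B0
  B6: preds {B4,B5}: {B0,B1,B3,B4} ∩ {B0,B1,B3,B4,B5} = {B0,B1,B3,B4}; idom=B4
  B8: preds {B0,B6,B7}: {B0} ∩ {B0,B1,B3,B4,B6} ∩ {B0,B1,B3,B4,B5,B7} = {B0}; idom=B0

DF derivation:
  B1←B0: walk · to B0
  B1←B3: walk B3→B1 to B0
  B6←B4: walk · to B4
  B6←B5: walk B5 to B4
  B8←B0: walk · to B0
  B8←B6: walk B6→B4→B3→B1 to B0
  B8←B7: walk B7→B5→B4→B3→B1 to B0
  B0: DF=∅
  B1: DF={B1,B8}
  B2: DF=∅
  B3: DF={B1,B8}
  B4: DF={B8}
  B5: DF={B6,B8}
  B6: DF={B8}
  B7: DF={B8}
  B8: DF=∅

DF(B1) = ["B1", "B8"]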